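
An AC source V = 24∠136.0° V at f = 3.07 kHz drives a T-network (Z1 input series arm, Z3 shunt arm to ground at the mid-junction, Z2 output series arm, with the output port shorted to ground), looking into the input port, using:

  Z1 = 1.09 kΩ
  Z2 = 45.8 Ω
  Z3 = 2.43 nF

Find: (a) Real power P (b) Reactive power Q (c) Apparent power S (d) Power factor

Step 1 — Angular frequency: ω = 2π·f = 2π·3070 = 1.929e+04 rad/s.
Step 2 — Component impedances:
  Z1: Z = R = 1090 Ω
  Z2: Z = R = 45.8 Ω
  Z3: Z = 1/(jωC) = -j/(ω·C) = 0 - j2.133e+04 Ω
Step 3 — With the output port shorted to ground, the output series arm Z2 runs from the junction to ground; the shunt arm Z3 also runs from the junction to ground. They appear in parallel: Z3 || Z2 = 45.8 - j0.09832 Ω.
Step 4 — Series with input arm Z1: Z_in = Z1 + (Z3 || Z2) = 1136 - j0.09832 Ω = 1136∠-0.0° Ω.
Step 5 — Source phasor: V = 24∠136.0° V = -17.26 + j16.67 V.
Step 6 — Current: I = V / Z = -0.0152 + j0.01468 A = 0.02113∠136.0° A.
Step 7 — Complex power: S = V·I* = 0.5071 - j4.39e-05 VA.
Step 8 — Real power: P = Re(S) = 0.5071 W.
Step 9 — Reactive power: Q = Im(S) = -4.39e-05 VAR.
Step 10 — Apparent power: |S| = 0.5071 VA.
Step 11 — Power factor: PF = P/|S| = 1 (leading).

(a) P = 0.5071 W  (b) Q = -4.39e-05 VAR  (c) S = 0.5071 VA  (d) PF = 1 (leading)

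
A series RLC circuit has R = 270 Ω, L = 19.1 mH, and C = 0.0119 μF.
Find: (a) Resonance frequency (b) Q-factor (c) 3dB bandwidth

Step 1 — Resonance: ω₀ = 1/√(LC) = 1/√(0.0191·1.19e-08) = 6.633e+04 rad/s.
Step 2 — f₀ = ω₀/(2π) = 1.056e+04 Hz.
Step 3 — Series Q: Q = ω₀L/R = 6.633e+04·0.0191/270 = 4.692.
Step 4 — Bandwidth: Δω = ω₀/Q = 1.414e+04 rad/s; BW = Δω/(2π) = 2250 Hz.

(a) f₀ = 1.056e+04 Hz  (b) Q = 4.692  (c) BW = 2250 Hz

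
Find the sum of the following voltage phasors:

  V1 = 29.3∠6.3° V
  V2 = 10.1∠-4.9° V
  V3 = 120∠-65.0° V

Step 1 — Convert each phasor to rectangular form:
  V1 = 29.3·(cos(6.3°) + j·sin(6.3°)) = 29.12 + j3.215 V
  V2 = 10.1·(cos(-4.9°) + j·sin(-4.9°)) = 10.06 - j0.8627 V
  V3 = 120·(cos(-65.0°) + j·sin(-65.0°)) = 50.71 - j108.8 V
Step 2 — Sum components: V_total = 89.9 - j106.4 V.
Step 3 — Convert to polar: |V_total| = 139.3 V, ∠V_total = -49.8°.

V_total = 139.3∠-49.8° V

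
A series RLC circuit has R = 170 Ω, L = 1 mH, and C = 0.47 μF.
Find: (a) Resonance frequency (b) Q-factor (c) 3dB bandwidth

Step 1 — Resonance condition Im(Z)=0 gives ω₀ = 1/√(LC).
Step 2 — ω₀ = 1/√(0.001·4.7e-07) = 4.613e+04 rad/s.
Step 3 — f₀ = ω₀/(2π) = 7341 Hz.
Step 4 — Series Q: Q = ω₀L/R = 4.613e+04·0.001/170 = 0.2713.
Step 5 — 3dB bandwidth: Δω = ω₀/Q = 1.7e+05 rad/s; BW = Δω/(2π) = 2.706e+04 Hz.

(a) f₀ = 7341 Hz  (b) Q = 0.2713  (c) BW = 2.706e+04 Hz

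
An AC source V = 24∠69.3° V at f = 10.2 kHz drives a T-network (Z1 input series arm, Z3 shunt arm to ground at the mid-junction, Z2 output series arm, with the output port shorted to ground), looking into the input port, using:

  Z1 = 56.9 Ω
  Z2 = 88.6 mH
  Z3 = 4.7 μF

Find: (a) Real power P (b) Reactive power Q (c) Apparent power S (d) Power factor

Step 1 — Angular frequency: ω = 2π·f = 2π·1.02e+04 = 6.409e+04 rad/s.
Step 2 — Component impedances:
  Z1: Z = R = 56.9 Ω
  Z2: Z = jωL = j·6.409e+04·0.0886 = 0 + j5678 Ω
  Z3: Z = 1/(jωC) = -j/(ω·C) = 0 - j3.32 Ω
Step 3 — With the output port shorted to ground, the output series arm Z2 runs from the junction to ground; the shunt arm Z3 also runs from the junction to ground. They appear in parallel: Z3 || Z2 = 0 - j3.322 Ω.
Step 4 — Series with input arm Z1: Z_in = Z1 + (Z3 || Z2) = 56.9 - j3.322 Ω = 57∠-3.3° Ω.
Step 5 — Source phasor: V = 24∠69.3° V = 8.483 + j22.45 V.
Step 6 — Current: I = V / Z = 0.1256 + j0.4019 A = 0.4211∠72.6° A.
Step 7 — Complex power: S = V·I* = 10.09 - j0.589 VA.
Step 8 — Real power: P = Re(S) = 10.09 W.
Step 9 — Reactive power: Q = Im(S) = -0.589 VAR.
Step 10 — Apparent power: |S| = 10.11 VA.
Step 11 — Power factor: PF = P/|S| = 0.9983 (leading).

(a) P = 10.09 W  (b) Q = -0.589 VAR  (c) S = 10.11 VA  (d) PF = 0.9983 (leading)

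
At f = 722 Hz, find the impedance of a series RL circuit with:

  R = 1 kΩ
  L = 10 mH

Step 1 — Angular frequency: ω = 2π·f = 2π·722 = 4536 rad/s.
Step 2 — Component impedances:
  R: Z = R = 1000 Ω
  L: Z = jωL = j·4536·0.01 = 0 + j45.36 Ω
Step 3 — Series combination: Z_total = R + L = 1000 + j45.36 Ω = 1001∠2.6° Ω.

Z = 1000 + j45.36 Ω = 1001∠2.6° Ω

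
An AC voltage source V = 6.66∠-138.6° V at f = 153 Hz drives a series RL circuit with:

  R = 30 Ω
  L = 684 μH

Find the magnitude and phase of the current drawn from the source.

Step 1 — Angular frequency: ω = 2π·f = 2π·153 = 961.3 rad/s.
Step 2 — Component impedances:
  R: Z = R = 30 Ω
  L: Z = jωL = j·961.3·0.000684 = 0 + j0.6575 Ω
Step 3 — Series combination: Z_total = R + L = 30 + j0.6575 Ω = 30.01∠1.3° Ω.
Step 4 — Source phasor: V = 6.66∠-138.6° V = -4.996 - j4.404 V.
Step 5 — Ohm's law: I = V / Z_total = (-4.996 - j4.404) / (30 + j0.6575) = -0.1697 - j0.1431 A.
Step 6 — Convert to polar: |I| = 0.2219 A, ∠I = -139.9°.

I = 0.2219∠-139.9° A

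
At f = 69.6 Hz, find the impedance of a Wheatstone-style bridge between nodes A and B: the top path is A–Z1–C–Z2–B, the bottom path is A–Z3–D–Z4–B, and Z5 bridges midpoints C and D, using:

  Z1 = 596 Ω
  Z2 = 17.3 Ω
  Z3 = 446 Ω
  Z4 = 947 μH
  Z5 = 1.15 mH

Step 1 — Angular frequency: ω = 2π·f = 2π·69.6 = 437.3 rad/s.
Step 2 — Component impedances:
  Z1: Z = R = 596 Ω
  Z2: Z = R = 17.3 Ω
  Z3: Z = R = 446 Ω
  Z4: Z = jωL = j·437.3·0.000947 = 0 + j0.4141 Ω
  Z5: Z = jωL = j·437.3·0.00115 = 0 + j0.5029 Ω
Step 3 — Bridge requires nodal analysis (the Z5 bridge couples midpoints C and D, so the two paths cannot be reduced to a simple series/parallel combination). Setting node B to ground and injecting 1 A at node A, the 3-node admittance system at A, C, D solves to V_A = Z_AB = 255.1 + j0.505 Ω = 255.1∠0.1° Ω.

Z = 255.1 + j0.505 Ω = 255.1∠0.1° Ω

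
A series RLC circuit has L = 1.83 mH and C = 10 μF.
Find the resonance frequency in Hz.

Step 1 — Resonance condition Im(Z)=0 gives ω₀ = 1/√(LC).
Step 2 — ω₀ = 1/√(0.00183·1e-05) = 7392 rad/s.
Step 3 — f₀ = ω₀/(2π) = 1177 Hz.

f₀ = 1177 Hz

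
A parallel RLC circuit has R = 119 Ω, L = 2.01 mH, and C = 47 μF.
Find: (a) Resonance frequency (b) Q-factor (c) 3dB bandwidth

Step 1 — Resonance: ω₀ = 1/√(LC) = 1/√(0.00201·4.7e-05) = 3254 rad/s.
Step 2 — f₀ = ω₀/(2π) = 517.8 Hz.
Step 3 — Parallel Q: Q = R/(ω₀L) = 119/(3254·0.00201) = 18.2.
Step 4 — Bandwidth: Δω = ω₀/Q = 178.8 rad/s; BW = Δω/(2π) = 28.46 Hz.

(a) f₀ = 517.8 Hz  (b) Q = 18.2  (c) BW = 28.46 Hz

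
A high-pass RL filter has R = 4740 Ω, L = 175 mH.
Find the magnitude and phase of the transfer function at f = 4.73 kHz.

Step 1 — Angular frequency: ω = 2π·4730 = 2.972e+04 rad/s.
Step 2 — Transfer function: H(jω) = jωL/(R + jωL).
Step 3 — Numerator jωL = j·5201; denominator R + jωL = 4740 + j5201.
Step 4 — H = 0.5463 + j0.4979.
Step 5 — Magnitude: |H| = 0.7391 (-2.6 dB); phase: φ = 42.3°.

|H| = 0.7391 (-2.6 dB), φ = 42.3°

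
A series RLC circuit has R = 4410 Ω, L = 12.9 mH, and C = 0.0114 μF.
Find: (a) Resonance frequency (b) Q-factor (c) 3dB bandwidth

Step 1 — Resonance condition Im(Z)=0 gives ω₀ = 1/√(LC).
Step 2 — ω₀ = 1/√(0.0129·1.14e-08) = 8.246e+04 rad/s.
Step 3 — f₀ = ω₀/(2π) = 1.312e+04 Hz.
Step 4 — Series Q: Q = ω₀L/R = 8.246e+04·0.0129/4410 = 0.2412.
Step 5 — 3dB bandwidth: Δω = ω₀/Q = 3.419e+05 rad/s; BW = Δω/(2π) = 5.441e+04 Hz.

(a) f₀ = 1.312e+04 Hz  (b) Q = 0.2412  (c) BW = 5.441e+04 Hz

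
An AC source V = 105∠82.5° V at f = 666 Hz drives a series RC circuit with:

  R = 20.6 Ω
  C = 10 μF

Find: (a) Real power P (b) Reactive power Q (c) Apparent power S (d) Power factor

Step 1 — Angular frequency: ω = 2π·f = 2π·666 = 4185 rad/s.
Step 2 — Component impedances:
  R: Z = R = 20.6 Ω
  C: Z = 1/(jωC) = -j/(ω·C) = 0 - j23.9 Ω
Step 3 — Series combination: Z_total = R + C = 20.6 - j23.9 Ω = 31.55∠-49.2° Ω.
Step 4 — Source phasor: V = 105∠82.5° V = 13.71 + j104.1 V.
Step 5 — Current: I = V / Z = -2.216 + j2.483 A = 3.328∠131.7° A.
Step 6 — Complex power: S = V·I* = 228.2 - j264.7 VA.
Step 7 — Real power: P = Re(S) = 228.2 W.
Step 8 — Reactive power: Q = Im(S) = -264.7 VAR.
Step 9 — Apparent power: |S| = 349.4 VA.
Step 10 — Power factor: PF = P/|S| = 0.6529 (leading).

(a) P = 228.2 W  (b) Q = -264.7 VAR  (c) S = 349.4 VA  (d) PF = 0.6529 (leading)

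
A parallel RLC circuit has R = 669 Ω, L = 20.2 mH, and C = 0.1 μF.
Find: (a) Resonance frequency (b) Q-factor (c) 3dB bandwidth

Step 1 — Resonance: ω₀ = 1/√(LC) = 1/√(0.0202·1e-07) = 2.225e+04 rad/s.
Step 2 — f₀ = ω₀/(2π) = 3541 Hz.
Step 3 — Parallel Q: Q = R/(ω₀L) = 669/(2.225e+04·0.0202) = 1.489.
Step 4 — Bandwidth: Δω = ω₀/Q = 1.495e+04 rad/s; BW = Δω/(2π) = 2379 Hz.

(a) f₀ = 3541 Hz  (b) Q = 1.489  (c) BW = 2379 Hz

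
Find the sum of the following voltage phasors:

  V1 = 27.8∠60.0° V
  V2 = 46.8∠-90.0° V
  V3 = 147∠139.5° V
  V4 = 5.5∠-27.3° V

Step 1 — Convert each phasor to rectangular form:
  V1 = 27.8·(cos(60.0°) + j·sin(60.0°)) = 13.9 + j24.08 V
  V2 = 46.8·(cos(-90.0°) + j·sin(-90.0°)) = 0 - j46.8 V
  V3 = 147·(cos(139.5°) + j·sin(139.5°)) = -111.8 + j95.47 V
  V4 = 5.5·(cos(-27.3°) + j·sin(-27.3°)) = 4.887 - j2.523 V
Step 2 — Sum components: V_total = -92.99 + j70.22 V.
Step 3 — Convert to polar: |V_total| = 116.5 V, ∠V_total = 142.9°.

V_total = 116.5∠142.9° V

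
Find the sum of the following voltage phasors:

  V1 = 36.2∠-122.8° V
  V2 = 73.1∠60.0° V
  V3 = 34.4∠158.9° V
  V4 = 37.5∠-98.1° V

Step 1 — Convert each phasor to rectangular form:
  V1 = 36.2·(cos(-122.8°) + j·sin(-122.8°)) = -19.61 - j30.43 V
  V2 = 73.1·(cos(60.0°) + j·sin(60.0°)) = 36.55 + j63.31 V
  V3 = 34.4·(cos(158.9°) + j·sin(158.9°)) = -32.09 + j12.38 V
  V4 = 37.5·(cos(-98.1°) + j·sin(-98.1°)) = -5.284 - j37.13 V
Step 2 — Sum components: V_total = -20.44 + j8.136 V.
Step 3 — Convert to polar: |V_total| = 22 V, ∠V_total = 158.3°.

V_total = 22∠158.3° V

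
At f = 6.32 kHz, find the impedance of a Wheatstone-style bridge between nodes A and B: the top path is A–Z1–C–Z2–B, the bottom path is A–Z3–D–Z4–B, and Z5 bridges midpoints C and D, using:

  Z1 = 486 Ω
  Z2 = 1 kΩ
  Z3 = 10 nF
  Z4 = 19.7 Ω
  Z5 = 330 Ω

Step 1 — Angular frequency: ω = 2π·f = 2π·6320 = 3.971e+04 rad/s.
Step 2 — Component impedances:
  Z1: Z = R = 486 Ω
  Z2: Z = R = 1000 Ω
  Z3: Z = 1/(jωC) = -j/(ω·C) = 0 - j2518 Ω
  Z4: Z = R = 19.7 Ω
  Z5: Z = R = 330 Ω
Step 3 — Bridge requires nodal analysis (the Z5 bridge couples midpoints C and D, so the two paths cannot be reduced to a simple series/parallel combination). Setting node B to ground and injecting 1 A at node A, the 3-node admittance system at A, C, D solves to V_A = Z_AB = 688.1 - j195.3 Ω = 715.2∠-15.8° Ω.

Z = 688.1 - j195.3 Ω = 715.2∠-15.8° Ω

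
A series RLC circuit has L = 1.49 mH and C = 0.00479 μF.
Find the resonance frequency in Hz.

Step 1 — Resonance condition Im(Z)=0 gives ω₀ = 1/√(LC).
Step 2 — ω₀ = 1/√(0.00149·4.79e-09) = 3.743e+05 rad/s.
Step 3 — f₀ = ω₀/(2π) = 5.957e+04 Hz.

f₀ = 5.957e+04 Hz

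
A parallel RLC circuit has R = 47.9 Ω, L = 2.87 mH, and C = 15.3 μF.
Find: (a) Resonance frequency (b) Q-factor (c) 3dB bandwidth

Step 1 — Resonance: ω₀ = 1/√(LC) = 1/√(0.00287·1.53e-05) = 4772 rad/s.
Step 2 — f₀ = ω₀/(2π) = 759.5 Hz.
Step 3 — Parallel Q: Q = R/(ω₀L) = 47.9/(4772·0.00287) = 3.497.
Step 4 — Bandwidth: Δω = ω₀/Q = 1364 rad/s; BW = Δω/(2π) = 217.2 Hz.

(a) f₀ = 759.5 Hz  (b) Q = 3.497  (c) BW = 217.2 Hz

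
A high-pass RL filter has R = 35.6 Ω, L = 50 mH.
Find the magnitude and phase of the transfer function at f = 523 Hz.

Step 1 — Angular frequency: ω = 2π·523 = 3286 rad/s.
Step 2 — Transfer function: H(jω) = jωL/(R + jωL).
Step 3 — Numerator jωL = j·164.3; denominator R + jωL = 35.6 + j164.3.
Step 4 — H = 0.9552 + j0.207.
Step 5 — Magnitude: |H| = 0.9773 (-0.2 dB); phase: φ = 12.2°.

|H| = 0.9773 (-0.2 dB), φ = 12.2°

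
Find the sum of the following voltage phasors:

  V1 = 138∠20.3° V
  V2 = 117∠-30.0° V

Step 1 — Convert each phasor to rectangular form:
  V1 = 138·(cos(20.3°) + j·sin(20.3°)) = 129.4 + j47.88 V
  V2 = 117·(cos(-30.0°) + j·sin(-30.0°)) = 101.3 - j58.5 V
Step 2 — Sum components: V_total = 230.8 - j10.62 V.
Step 3 — Convert to polar: |V_total| = 231 V, ∠V_total = -2.6°.

V_total = 231∠-2.6° V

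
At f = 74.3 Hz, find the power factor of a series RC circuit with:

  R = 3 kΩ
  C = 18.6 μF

Step 1 — Angular frequency: ω = 2π·f = 2π·74.3 = 466.8 rad/s.
Step 2 — Component impedances:
  R: Z = R = 3000 Ω
  C: Z = 1/(jωC) = -j/(ω·C) = 0 - j115.2 Ω
Step 3 — Series combination: Z_total = R + C = 3000 - j115.2 Ω = 3002∠-2.2° Ω.
Step 4 — Power factor: PF = cos(φ) = Re(Z)/|Z| = 3000/3002 = 0.9993.
Step 5 — Type: Im(Z) = -115.2 ⇒ leading (phase φ = -2.2°).

PF = 0.9993 (leading, φ = -2.2°)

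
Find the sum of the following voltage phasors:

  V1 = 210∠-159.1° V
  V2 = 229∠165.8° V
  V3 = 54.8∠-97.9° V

Step 1 — Convert each phasor to rectangular form:
  V1 = 210·(cos(-159.1°) + j·sin(-159.1°)) = -196.2 - j74.91 V
  V2 = 229·(cos(165.8°) + j·sin(165.8°)) = -222 + j56.18 V
  V3 = 54.8·(cos(-97.9°) + j·sin(-97.9°)) = -7.532 - j54.28 V
Step 2 — Sum components: V_total = -425.7 - j73.02 V.
Step 3 — Convert to polar: |V_total| = 431.9 V, ∠V_total = -170.3°.

V_total = 431.9∠-170.3° V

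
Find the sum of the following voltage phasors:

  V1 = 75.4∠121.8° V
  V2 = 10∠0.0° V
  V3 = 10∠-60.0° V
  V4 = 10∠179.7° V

Step 1 — Convert each phasor to rectangular form:
  V1 = 75.4·(cos(121.8°) + j·sin(121.8°)) = -39.73 + j64.08 V
  V2 = 10·(cos(0.0°) + j·sin(0.0°)) = 10 V
  V3 = 10·(cos(-60.0°) + j·sin(-60.0°)) = 5 - j8.66 V
  V4 = 10·(cos(179.7°) + j·sin(179.7°)) = -10 + j0.05236 V
Step 2 — Sum components: V_total = -34.73 + j55.47 V.
Step 3 — Convert to polar: |V_total| = 65.45 V, ∠V_total = 122.1°.

V_total = 65.45∠122.1° V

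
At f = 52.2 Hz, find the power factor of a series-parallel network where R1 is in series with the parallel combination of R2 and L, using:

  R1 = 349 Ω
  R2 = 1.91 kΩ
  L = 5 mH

Step 1 — Angular frequency: ω = 2π·f = 2π·52.2 = 328 rad/s.
Step 2 — Component impedances:
  R1: Z = R = 349 Ω
  R2: Z = R = 1910 Ω
  L: Z = jωL = j·328·0.005 = 0 + j1.64 Ω
Step 3 — Parallel branch: R2 || L = 1/(1/R2 + 1/L) = 0.001408 + j1.64 Ω.
Step 4 — Series with R1: Z_total = R1 + (R2 || L) = 349 + j1.64 Ω = 349∠0.3° Ω.
Step 5 — Power factor: PF = cos(φ) = Re(Z)/|Z| = 349/349 = 1.
Step 6 — Type: Im(Z) = 1.64 ⇒ lagging (phase φ = 0.3°).

PF = 1 (lagging, φ = 0.3°)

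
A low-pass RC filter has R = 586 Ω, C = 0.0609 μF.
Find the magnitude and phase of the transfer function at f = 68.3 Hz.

Step 1 — Angular frequency: ω = 2π·68.3 = 429.1 rad/s.
Step 2 — Transfer function: H(jω) = 1/(1 + jωRC).
Step 3 — Denominator: 1 + jωRC = 1 + j·429.1·586·6.09e-08 = 1 + j0.01531.
Step 4 — H = 0.9998 - j0.01531.
Step 5 — Magnitude: |H| = 0.9999 (-0.0 dB); phase: φ = -0.9°.

|H| = 0.9999 (-0.0 dB), φ = -0.9°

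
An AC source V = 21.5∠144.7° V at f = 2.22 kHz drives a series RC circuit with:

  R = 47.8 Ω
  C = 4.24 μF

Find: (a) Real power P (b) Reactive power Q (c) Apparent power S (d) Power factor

Step 1 — Angular frequency: ω = 2π·f = 2π·2220 = 1.395e+04 rad/s.
Step 2 — Component impedances:
  R: Z = R = 47.8 Ω
  C: Z = 1/(jωC) = -j/(ω·C) = 0 - j16.91 Ω
Step 3 — Series combination: Z_total = R + C = 47.8 - j16.91 Ω = 50.7∠-19.5° Ω.
Step 4 — Source phasor: V = 21.5∠144.7° V = -17.55 + j12.42 V.
Step 5 — Current: I = V / Z = -0.408 + j0.1156 A = 0.424∠164.2° A.
Step 6 — Complex power: S = V·I* = 8.595 - j3.04 VA.
Step 7 — Real power: P = Re(S) = 8.595 W.
Step 8 — Reactive power: Q = Im(S) = -3.04 VAR.
Step 9 — Apparent power: |S| = 9.117 VA.
Step 10 — Power factor: PF = P/|S| = 0.9428 (leading).

(a) P = 8.595 W  (b) Q = -3.04 VAR  (c) S = 9.117 VA  (d) PF = 0.9428 (leading)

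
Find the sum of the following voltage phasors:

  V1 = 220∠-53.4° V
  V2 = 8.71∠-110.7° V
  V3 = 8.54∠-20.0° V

Step 1 — Convert each phasor to rectangular form:
  V1 = 220·(cos(-53.4°) + j·sin(-53.4°)) = 131.2 - j176.6 V
  V2 = 8.71·(cos(-110.7°) + j·sin(-110.7°)) = -3.079 - j8.148 V
  V3 = 8.54·(cos(-20.0°) + j·sin(-20.0°)) = 8.025 - j2.921 V
Step 2 — Sum components: V_total = 136.1 - j187.7 V.
Step 3 — Convert to polar: |V_total| = 231.8 V, ∠V_total = -54.0°.

V_total = 231.8∠-54.0° V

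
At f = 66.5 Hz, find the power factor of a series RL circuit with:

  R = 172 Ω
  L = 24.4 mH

Step 1 — Angular frequency: ω = 2π·f = 2π·66.5 = 417.8 rad/s.
Step 2 — Component impedances:
  R: Z = R = 172 Ω
  L: Z = jωL = j·417.8·0.0244 = 0 + j10.2 Ω
Step 3 — Series combination: Z_total = R + L = 172 + j10.2 Ω = 172.3∠3.4° Ω.
Step 4 — Power factor: PF = cos(φ) = Re(Z)/|Z| = 172/172.302 = 0.9982.
Step 5 — Type: Im(Z) = 10.2 ⇒ lagging (phase φ = 3.4°).

PF = 0.9982 (lagging, φ = 3.4°)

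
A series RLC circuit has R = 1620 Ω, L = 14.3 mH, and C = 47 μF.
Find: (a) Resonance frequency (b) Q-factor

Step 1 — Resonance condition Im(Z)=0 gives ω₀ = 1/√(LC).
Step 2 — ω₀ = 1/√(0.0143·4.7e-05) = 1220 rad/s.
Step 3 — f₀ = ω₀/(2π) = 194.1 Hz.
Step 4 — Series Q: Q = ω₀L/R = 1220·0.0143/1620 = 0.01077.

(a) f₀ = 194.1 Hz  (b) Q = 0.01077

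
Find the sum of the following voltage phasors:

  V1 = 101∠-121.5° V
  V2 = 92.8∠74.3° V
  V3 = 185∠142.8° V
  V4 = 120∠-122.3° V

Step 1 — Convert each phasor to rectangular form:
  V1 = 101·(cos(-121.5°) + j·sin(-121.5°)) = -52.77 - j86.12 V
  V2 = 92.8·(cos(74.3°) + j·sin(74.3°)) = 25.11 + j89.34 V
  V3 = 185·(cos(142.8°) + j·sin(142.8°)) = -147.4 + j111.9 V
  V4 = 120·(cos(-122.3°) + j·sin(-122.3°)) = -64.12 - j101.4 V
Step 2 — Sum components: V_total = -239.1 + j13.64 V.
Step 3 — Convert to polar: |V_total| = 239.5 V, ∠V_total = 176.7°.

V_total = 239.5∠176.7° V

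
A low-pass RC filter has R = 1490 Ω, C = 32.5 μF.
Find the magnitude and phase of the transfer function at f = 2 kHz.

Step 1 — Angular frequency: ω = 2π·2000 = 1.257e+04 rad/s.
Step 2 — Transfer function: H(jω) = 1/(1 + jωRC).
Step 3 — Denominator: 1 + jωRC = 1 + j·1.257e+04·1490·3.25e-05 = 1 + j608.5.
Step 4 — H = 2.7e-06 - j0.001643.
Step 5 — Magnitude: |H| = 0.001643 (-55.7 dB); phase: φ = -89.9°.

|H| = 0.001643 (-55.7 dB), φ = -89.9°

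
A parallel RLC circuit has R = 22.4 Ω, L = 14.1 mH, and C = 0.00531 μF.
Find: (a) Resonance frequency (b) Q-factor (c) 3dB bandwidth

Step 1 — Resonance: ω₀ = 1/√(LC) = 1/√(0.0141·5.31e-09) = 1.156e+05 rad/s.
Step 2 — f₀ = ω₀/(2π) = 1.839e+04 Hz.
Step 3 — Parallel Q: Q = R/(ω₀L) = 22.4/(1.156e+05·0.0141) = 0.01375.
Step 4 — Bandwidth: Δω = ω₀/Q = 8.407e+06 rad/s; BW = Δω/(2π) = 1.338e+06 Hz.

(a) f₀ = 1.839e+04 Hz  (b) Q = 0.01375  (c) BW = 1.338e+06 Hz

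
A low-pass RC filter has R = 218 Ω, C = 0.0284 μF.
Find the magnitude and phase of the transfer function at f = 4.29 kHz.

Step 1 — Angular frequency: ω = 2π·4290 = 2.695e+04 rad/s.
Step 2 — Transfer function: H(jω) = 1/(1 + jωRC).
Step 3 — Denominator: 1 + jωRC = 1 + j·2.695e+04·218·2.84e-08 = 1 + j0.1669.
Step 4 — H = 0.9729 - j0.1624.
Step 5 — Magnitude: |H| = 0.9864 (-0.1 dB); phase: φ = -9.5°.

|H| = 0.9864 (-0.1 dB), φ = -9.5°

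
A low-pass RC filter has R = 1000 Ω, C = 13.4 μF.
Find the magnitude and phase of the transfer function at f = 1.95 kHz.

Step 1 — Angular frequency: ω = 2π·1950 = 1.225e+04 rad/s.
Step 2 — Transfer function: H(jω) = 1/(1 + jωRC).
Step 3 — Denominator: 1 + jωRC = 1 + j·1.225e+04·1000·1.34e-05 = 1 + j164.2.
Step 4 — H = 3.71e-05 - j0.006091.
Step 5 — Magnitude: |H| = 0.006091 (-44.3 dB); phase: φ = -89.7°.

|H| = 0.006091 (-44.3 dB), φ = -89.7°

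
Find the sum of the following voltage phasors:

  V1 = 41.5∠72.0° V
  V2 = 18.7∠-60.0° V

Step 1 — Convert each phasor to rectangular form:
  V1 = 41.5·(cos(72.0°) + j·sin(72.0°)) = 12.82 + j39.47 V
  V2 = 18.7·(cos(-60.0°) + j·sin(-60.0°)) = 9.35 - j16.19 V
Step 2 — Sum components: V_total = 22.17 + j23.27 V.
Step 3 — Convert to polar: |V_total| = 32.15 V, ∠V_total = 46.4°.

V_total = 32.15∠46.4° V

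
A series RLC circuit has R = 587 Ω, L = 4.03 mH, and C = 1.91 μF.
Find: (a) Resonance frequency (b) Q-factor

Step 1 — Resonance condition Im(Z)=0 gives ω₀ = 1/√(LC).
Step 2 — ω₀ = 1/√(0.00403·1.91e-06) = 1.14e+04 rad/s.
Step 3 — f₀ = ω₀/(2π) = 1814 Hz.
Step 4 — Series Q: Q = ω₀L/R = 1.14e+04·0.00403/587 = 0.07825.

(a) f₀ = 1814 Hz  (b) Q = 0.07825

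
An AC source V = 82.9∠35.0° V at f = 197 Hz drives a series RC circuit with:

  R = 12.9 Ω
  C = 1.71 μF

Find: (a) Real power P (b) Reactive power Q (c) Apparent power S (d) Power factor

Step 1 — Angular frequency: ω = 2π·f = 2π·197 = 1238 rad/s.
Step 2 — Component impedances:
  R: Z = R = 12.9 Ω
  C: Z = 1/(jωC) = -j/(ω·C) = 0 - j472.5 Ω
Step 3 — Series combination: Z_total = R + C = 12.9 - j472.5 Ω = 472.6∠-88.4° Ω.
Step 4 — Source phasor: V = 82.9∠35.0° V = 67.91 + j47.55 V.
Step 5 — Current: I = V / Z = -0.09665 + j0.1464 A = 0.1754∠123.4° A.
Step 6 — Complex power: S = V·I* = 0.3969 - j14.54 VA.
Step 7 — Real power: P = Re(S) = 0.3969 W.
Step 8 — Reactive power: Q = Im(S) = -14.54 VAR.
Step 9 — Apparent power: |S| = 14.54 VA.
Step 10 — Power factor: PF = P/|S| = 0.02729 (leading).

(a) P = 0.3969 W  (b) Q = -14.54 VAR  (c) S = 14.54 VA  (d) PF = 0.02729 (leading)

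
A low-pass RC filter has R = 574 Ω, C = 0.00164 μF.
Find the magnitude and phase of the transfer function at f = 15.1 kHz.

Step 1 — Angular frequency: ω = 2π·1.51e+04 = 9.488e+04 rad/s.
Step 2 — Transfer function: H(jω) = 1/(1 + jωRC).
Step 3 — Denominator: 1 + jωRC = 1 + j·9.488e+04·574·1.64e-09 = 1 + j0.08931.
Step 4 — H = 0.9921 - j0.08861.
Step 5 — Magnitude: |H| = 0.996 (-0.0 dB); phase: φ = -5.1°.

|H| = 0.996 (-0.0 dB), φ = -5.1°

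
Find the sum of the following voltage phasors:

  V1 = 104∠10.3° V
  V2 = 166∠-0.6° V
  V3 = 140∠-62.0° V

Step 1 — Convert each phasor to rectangular form:
  V1 = 104·(cos(10.3°) + j·sin(10.3°)) = 102.3 + j18.6 V
  V2 = 166·(cos(-0.6°) + j·sin(-0.6°)) = 166 - j1.738 V
  V3 = 140·(cos(-62.0°) + j·sin(-62.0°)) = 65.73 - j123.6 V
Step 2 — Sum components: V_total = 334 - j106.8 V.
Step 3 — Convert to polar: |V_total| = 350.7 V, ∠V_total = -17.7°.

V_total = 350.7∠-17.7° V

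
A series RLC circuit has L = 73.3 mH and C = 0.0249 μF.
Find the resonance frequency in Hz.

Step 1 — Resonance condition Im(Z)=0 gives ω₀ = 1/√(LC).
Step 2 — ω₀ = 1/√(0.0733·2.49e-08) = 2.341e+04 rad/s.
Step 3 — f₀ = ω₀/(2π) = 3725 Hz.

f₀ = 3725 Hz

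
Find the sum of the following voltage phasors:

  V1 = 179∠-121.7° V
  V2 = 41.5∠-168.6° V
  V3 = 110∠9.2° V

Step 1 — Convert each phasor to rectangular form:
  V1 = 179·(cos(-121.7°) + j·sin(-121.7°)) = -94.06 - j152.3 V
  V2 = 41.5·(cos(-168.6°) + j·sin(-168.6°)) = -40.68 - j8.203 V
  V3 = 110·(cos(9.2°) + j·sin(9.2°)) = 108.6 + j17.59 V
Step 2 — Sum components: V_total = -26.16 - j142.9 V.
Step 3 — Convert to polar: |V_total| = 145.3 V, ∠V_total = -100.4°.

V_total = 145.3∠-100.4° V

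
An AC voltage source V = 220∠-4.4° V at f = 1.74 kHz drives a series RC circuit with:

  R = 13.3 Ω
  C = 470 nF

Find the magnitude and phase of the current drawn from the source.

Step 1 — Angular frequency: ω = 2π·f = 2π·1740 = 1.093e+04 rad/s.
Step 2 — Component impedances:
  R: Z = R = 13.3 Ω
  C: Z = 1/(jωC) = -j/(ω·C) = 0 - j194.6 Ω
Step 3 — Series combination: Z_total = R + C = 13.3 - j194.6 Ω = 195.1∠-86.1° Ω.
Step 4 — Source phasor: V = 220∠-4.4° V = 219.4 - j16.88 V.
Step 5 — Ohm's law: I = V / Z_total = (219.4 - j16.88) / (13.3 - j194.6) = 0.163 + j1.116 A.
Step 6 — Convert to polar: |I| = 1.128 A, ∠I = 81.7°.

I = 1.128∠81.7° A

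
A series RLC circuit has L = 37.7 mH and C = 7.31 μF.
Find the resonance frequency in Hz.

Step 1 — Resonance condition Im(Z)=0 gives ω₀ = 1/√(LC).
Step 2 — ω₀ = 1/√(0.0377·7.31e-06) = 1905 rad/s.
Step 3 — f₀ = ω₀/(2π) = 303.2 Hz.

f₀ = 303.2 Hz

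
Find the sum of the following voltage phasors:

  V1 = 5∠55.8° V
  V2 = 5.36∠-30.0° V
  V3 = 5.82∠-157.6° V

Step 1 — Convert each phasor to rectangular form:
  V1 = 5·(cos(55.8°) + j·sin(55.8°)) = 2.81 + j4.135 V
  V2 = 5.36·(cos(-30.0°) + j·sin(-30.0°)) = 4.642 - j2.68 V
  V3 = 5.82·(cos(-157.6°) + j·sin(-157.6°)) = -5.381 - j2.218 V
Step 2 — Sum components: V_total = 2.071 - j0.7624 V.
Step 3 — Convert to polar: |V_total| = 2.207 V, ∠V_total = -20.2°.

V_total = 2.207∠-20.2° V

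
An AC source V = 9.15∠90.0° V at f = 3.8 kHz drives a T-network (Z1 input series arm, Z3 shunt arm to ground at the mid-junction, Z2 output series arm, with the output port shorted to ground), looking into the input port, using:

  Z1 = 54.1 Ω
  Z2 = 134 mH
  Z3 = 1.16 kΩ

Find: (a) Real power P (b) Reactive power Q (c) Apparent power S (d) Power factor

Step 1 — Angular frequency: ω = 2π·f = 2π·3800 = 2.388e+04 rad/s.
Step 2 — Component impedances:
  Z1: Z = R = 54.1 Ω
  Z2: Z = jωL = j·2.388e+04·0.134 = 0 + j3199 Ω
  Z3: Z = R = 1160 Ω
Step 3 — With the output port shorted to ground, the output series arm Z2 runs from the junction to ground; the shunt arm Z3 also runs from the junction to ground. They appear in parallel: Z3 || Z2 = 1025 + j371.7 Ω.
Step 4 — Series with input arm Z1: Z_in = Z1 + (Z3 || Z2) = 1079 + j371.7 Ω = 1142∠19.0° Ω.
Step 5 — Source phasor: V = 9.15∠90.0° V = 0 + j9.15 V.
Step 6 — Current: I = V / Z = 0.00261 + j0.007579 A = 0.008015∠71.0° A.
Step 7 — Complex power: S = V·I* = 0.06934 + j0.02388 VA.
Step 8 — Real power: P = Re(S) = 0.06934 W.
Step 9 — Reactive power: Q = Im(S) = 0.02388 VAR.
Step 10 — Apparent power: |S| = 0.07334 VA.
Step 11 — Power factor: PF = P/|S| = 0.9455 (lagging).

(a) P = 0.06934 W  (b) Q = 0.02388 VAR  (c) S = 0.07334 VA  (d) PF = 0.9455 (lagging)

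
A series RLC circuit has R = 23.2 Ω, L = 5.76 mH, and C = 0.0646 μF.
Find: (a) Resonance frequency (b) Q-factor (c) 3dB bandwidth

Step 1 — Resonance condition Im(Z)=0 gives ω₀ = 1/√(LC).
Step 2 — ω₀ = 1/√(0.00576·6.46e-08) = 5.184e+04 rad/s.
Step 3 — f₀ = ω₀/(2π) = 8251 Hz.
Step 4 — Series Q: Q = ω₀L/R = 5.184e+04·0.00576/23.2 = 12.87.
Step 5 — 3dB bandwidth: Δω = ω₀/Q = 4028 rad/s; BW = Δω/(2π) = 641 Hz.

(a) f₀ = 8251 Hz  (b) Q = 12.87  (c) BW = 641 Hz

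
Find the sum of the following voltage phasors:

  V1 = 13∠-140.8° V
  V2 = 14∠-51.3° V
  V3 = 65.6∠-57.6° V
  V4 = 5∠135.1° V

Step 1 — Convert each phasor to rectangular form:
  V1 = 13·(cos(-140.8°) + j·sin(-140.8°)) = -10.07 - j8.216 V
  V2 = 14·(cos(-51.3°) + j·sin(-51.3°)) = 8.753 - j10.93 V
  V3 = 65.6·(cos(-57.6°) + j·sin(-57.6°)) = 35.15 - j55.39 V
  V4 = 5·(cos(135.1°) + j·sin(135.1°)) = -3.542 + j3.529 V
Step 2 — Sum components: V_total = 30.29 - j71 V.
Step 3 — Convert to polar: |V_total| = 77.19 V, ∠V_total = -66.9°.

V_total = 77.19∠-66.9° V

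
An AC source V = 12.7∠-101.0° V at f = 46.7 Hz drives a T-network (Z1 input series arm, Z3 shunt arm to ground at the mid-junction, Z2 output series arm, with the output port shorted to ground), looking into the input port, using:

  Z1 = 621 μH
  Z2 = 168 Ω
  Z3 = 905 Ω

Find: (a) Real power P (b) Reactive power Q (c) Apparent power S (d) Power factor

Step 1 — Angular frequency: ω = 2π·f = 2π·46.7 = 293.4 rad/s.
Step 2 — Component impedances:
  Z1: Z = jωL = j·293.4·0.000621 = 0 + j0.1822 Ω
  Z2: Z = R = 168 Ω
  Z3: Z = R = 905 Ω
Step 3 — With the output port shorted to ground, the output series arm Z2 runs from the junction to ground; the shunt arm Z3 also runs from the junction to ground. They appear in parallel: Z3 || Z2 = 141.7 Ω.
Step 4 — Series with input arm Z1: Z_in = Z1 + (Z3 || Z2) = 141.7 + j0.1822 Ω = 141.7∠0.1° Ω.
Step 5 — Source phasor: V = 12.7∠-101.0° V = -2.423 - j12.47 V.
Step 6 — Current: I = V / Z = -0.01722 - j0.08796 A = 0.08963∠-101.1° A.
Step 7 — Complex power: S = V·I* = 1.138 + j0.001464 VA.
Step 8 — Real power: P = Re(S) = 1.138 W.
Step 9 — Reactive power: Q = Im(S) = 0.001464 VAR.
Step 10 — Apparent power: |S| = 1.138 VA.
Step 11 — Power factor: PF = P/|S| = 1 (lagging).

(a) P = 1.138 W  (b) Q = 0.001464 VAR  (c) S = 1.138 VA  (d) PF = 1 (lagging)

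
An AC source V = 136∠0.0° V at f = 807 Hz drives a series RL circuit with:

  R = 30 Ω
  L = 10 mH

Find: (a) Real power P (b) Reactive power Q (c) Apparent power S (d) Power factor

Step 1 — Angular frequency: ω = 2π·f = 2π·807 = 5071 rad/s.
Step 2 — Component impedances:
  R: Z = R = 30 Ω
  L: Z = jωL = j·5071·0.01 = 0 + j50.71 Ω
Step 3 — Series combination: Z_total = R + L = 30 + j50.71 Ω = 58.92∠59.4° Ω.
Step 4 — Source phasor: V = 136∠0.0° V = 136 V.
Step 5 — Current: I = V / Z = 1.175 - j1.987 A = 2.308∠-59.4° A.
Step 6 — Complex power: S = V·I* = 159.9 + j270.2 VA.
Step 7 — Real power: P = Re(S) = 159.9 W.
Step 8 — Reactive power: Q = Im(S) = 270.2 VAR.
Step 9 — Apparent power: |S| = 313.9 VA.
Step 10 — Power factor: PF = P/|S| = 0.5092 (lagging).

(a) P = 159.9 W  (b) Q = 270.2 VAR  (c) S = 313.9 VA  (d) PF = 0.5092 (lagging)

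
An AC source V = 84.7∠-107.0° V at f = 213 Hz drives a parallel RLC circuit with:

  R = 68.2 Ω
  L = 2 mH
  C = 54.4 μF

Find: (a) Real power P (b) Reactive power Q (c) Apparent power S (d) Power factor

Step 1 — Angular frequency: ω = 2π·f = 2π·213 = 1338 rad/s.
Step 2 — Component impedances:
  R: Z = R = 68.2 Ω
  L: Z = jωL = j·1338·0.002 = 0 + j2.677 Ω
  C: Z = 1/(jωC) = -j/(ω·C) = 0 - j13.74 Ω
Step 3 — Parallel combination: 1/Z_total = 1/R + 1/L + 1/C; Z_total = 0.1617 + j3.317 Ω = 3.321∠87.2° Ω.
Step 4 — Source phasor: V = 84.7∠-107.0° V = -24.76 - j81 V.
Step 5 — Current: I = V / Z = -24.73 + j6.261 A = 25.51∠165.8° A.
Step 6 — Complex power: S = V·I* = 105.2 + j2158 VA.
Step 7 — Real power: P = Re(S) = 105.2 W.
Step 8 — Reactive power: Q = Im(S) = 2158 VAR.
Step 9 — Apparent power: |S| = 2161 VA.
Step 10 — Power factor: PF = P/|S| = 0.04869 (lagging).

(a) P = 105.2 W  (b) Q = 2158 VAR  (c) S = 2161 VA  (d) PF = 0.04869 (lagging)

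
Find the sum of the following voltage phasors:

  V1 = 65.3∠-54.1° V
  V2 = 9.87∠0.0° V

Step 1 — Convert each phasor to rectangular form:
  V1 = 65.3·(cos(-54.1°) + j·sin(-54.1°)) = 38.29 - j52.9 V
  V2 = 9.87·(cos(0.0°) + j·sin(0.0°)) = 9.87 V
Step 2 — Sum components: V_total = 48.16 - j52.9 V.
Step 3 — Convert to polar: |V_total| = 71.54 V, ∠V_total = -47.7°.

V_total = 71.54∠-47.7° V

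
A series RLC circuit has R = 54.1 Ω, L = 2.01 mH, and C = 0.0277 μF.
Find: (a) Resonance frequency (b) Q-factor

Step 1 — Resonance condition Im(Z)=0 gives ω₀ = 1/√(LC).
Step 2 — ω₀ = 1/√(0.00201·2.77e-08) = 1.34e+05 rad/s.
Step 3 — f₀ = ω₀/(2π) = 2.133e+04 Hz.
Step 4 — Series Q: Q = ω₀L/R = 1.34e+05·0.00201/54.1 = 4.979.

(a) f₀ = 2.133e+04 Hz  (b) Q = 4.979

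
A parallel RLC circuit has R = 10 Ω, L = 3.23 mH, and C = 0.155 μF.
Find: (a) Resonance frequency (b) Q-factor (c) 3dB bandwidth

Step 1 — Resonance: ω₀ = 1/√(LC) = 1/√(0.00323·1.55e-07) = 4.469e+04 rad/s.
Step 2 — f₀ = ω₀/(2π) = 7113 Hz.
Step 3 — Parallel Q: Q = R/(ω₀L) = 10/(4.469e+04·0.00323) = 0.06927.
Step 4 — Bandwidth: Δω = ω₀/Q = 6.452e+05 rad/s; BW = Δω/(2π) = 1.027e+05 Hz.

(a) f₀ = 7113 Hz  (b) Q = 0.06927  (c) BW = 1.027e+05 Hz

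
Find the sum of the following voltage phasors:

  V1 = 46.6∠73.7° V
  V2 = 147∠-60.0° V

Step 1 — Convert each phasor to rectangular form:
  V1 = 46.6·(cos(73.7°) + j·sin(73.7°)) = 13.08 + j44.73 V
  V2 = 147·(cos(-60.0°) + j·sin(-60.0°)) = 73.5 - j127.3 V
Step 2 — Sum components: V_total = 86.58 - j82.58 V.
Step 3 — Convert to polar: |V_total| = 119.6 V, ∠V_total = -43.6°.

V_total = 119.6∠-43.6° V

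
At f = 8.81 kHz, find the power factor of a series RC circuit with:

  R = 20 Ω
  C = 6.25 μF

Step 1 — Angular frequency: ω = 2π·f = 2π·8810 = 5.535e+04 rad/s.
Step 2 — Component impedances:
  R: Z = R = 20 Ω
  C: Z = 1/(jωC) = -j/(ω·C) = 0 - j2.89 Ω
Step 3 — Series combination: Z_total = R + C = 20 - j2.89 Ω = 20.21∠-8.2° Ω.
Step 4 — Power factor: PF = cos(φ) = Re(Z)/|Z| = 20/20.208 = 0.9897.
Step 5 — Type: Im(Z) = -2.89 ⇒ leading (phase φ = -8.2°).

PF = 0.9897 (leading, φ = -8.2°)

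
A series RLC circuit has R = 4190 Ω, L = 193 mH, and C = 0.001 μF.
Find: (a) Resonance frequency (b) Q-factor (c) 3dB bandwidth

Step 1 — Resonance condition Im(Z)=0 gives ω₀ = 1/√(LC).
Step 2 — ω₀ = 1/√(0.193·1e-09) = 7.198e+04 rad/s.
Step 3 — f₀ = ω₀/(2π) = 1.146e+04 Hz.
Step 4 — Series Q: Q = ω₀L/R = 7.198e+04·0.193/4190 = 3.316.
Step 5 — 3dB bandwidth: Δω = ω₀/Q = 2.171e+04 rad/s; BW = Δω/(2π) = 3455 Hz.

(a) f₀ = 1.146e+04 Hz  (b) Q = 3.316  (c) BW = 3455 Hz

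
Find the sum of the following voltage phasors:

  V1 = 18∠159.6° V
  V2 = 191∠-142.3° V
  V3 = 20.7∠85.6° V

Step 1 — Convert each phasor to rectangular form:
  V1 = 18·(cos(159.6°) + j·sin(159.6°)) = -16.87 + j6.274 V
  V2 = 191·(cos(-142.3°) + j·sin(-142.3°)) = -151.1 - j116.8 V
  V3 = 20.7·(cos(85.6°) + j·sin(85.6°)) = 1.588 + j20.64 V
Step 2 — Sum components: V_total = -166.4 - j89.89 V.
Step 3 — Convert to polar: |V_total| = 189.1 V, ∠V_total = -151.6°.

V_total = 189.1∠-151.6° V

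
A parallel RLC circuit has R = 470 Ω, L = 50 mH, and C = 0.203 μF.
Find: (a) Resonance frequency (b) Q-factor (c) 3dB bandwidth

Step 1 — Resonance: ω₀ = 1/√(LC) = 1/√(0.05·2.03e-07) = 9926 rad/s.
Step 2 — f₀ = ω₀/(2π) = 1580 Hz.
Step 3 — Parallel Q: Q = R/(ω₀L) = 470/(9926·0.05) = 0.947.
Step 4 — Bandwidth: Δω = ω₀/Q = 1.048e+04 rad/s; BW = Δω/(2π) = 1668 Hz.

(a) f₀ = 1580 Hz  (b) Q = 0.947  (c) BW = 1668 Hz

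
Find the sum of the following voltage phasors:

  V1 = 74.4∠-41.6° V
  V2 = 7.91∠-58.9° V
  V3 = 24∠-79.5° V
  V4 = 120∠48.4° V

Step 1 — Convert each phasor to rectangular form:
  V1 = 74.4·(cos(-41.6°) + j·sin(-41.6°)) = 55.64 - j49.4 V
  V2 = 7.91·(cos(-58.9°) + j·sin(-58.9°)) = 4.086 - j6.773 V
  V3 = 24·(cos(-79.5°) + j·sin(-79.5°)) = 4.374 - j23.6 V
  V4 = 120·(cos(48.4°) + j·sin(48.4°)) = 79.67 + j89.74 V
Step 2 — Sum components: V_total = 143.8 + j9.968 V.
Step 3 — Convert to polar: |V_total| = 144.1 V, ∠V_total = 4.0°.

V_total = 144.1∠4.0° V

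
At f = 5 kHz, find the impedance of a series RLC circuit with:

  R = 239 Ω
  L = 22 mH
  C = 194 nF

Step 1 — Angular frequency: ω = 2π·f = 2π·5000 = 3.142e+04 rad/s.
Step 2 — Component impedances:
  R: Z = R = 239 Ω
  L: Z = jωL = j·3.142e+04·0.022 = 0 + j691.2 Ω
  C: Z = 1/(jωC) = -j/(ω·C) = 0 - j164.1 Ω
Step 3 — Series combination: Z_total = R + L + C = 239 + j527.1 Ω = 578.7∠65.6° Ω.

Z = 239 + j527.1 Ω = 578.7∠65.6° Ω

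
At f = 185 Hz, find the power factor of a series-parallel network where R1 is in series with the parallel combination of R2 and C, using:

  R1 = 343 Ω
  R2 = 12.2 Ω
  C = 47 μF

Step 1 — Angular frequency: ω = 2π·f = 2π·185 = 1162 rad/s.
Step 2 — Component impedances:
  R1: Z = R = 343 Ω
  R2: Z = R = 12.2 Ω
  C: Z = 1/(jωC) = -j/(ω·C) = 0 - j18.3 Ω
Step 3 — Parallel branch: R2 || C = 1/(1/R2 + 1/C) = 8.447 - j5.63 Ω.
Step 4 — Series with R1: Z_total = R1 + (R2 || C) = 351.4 - j5.63 Ω = 351.5∠-0.9° Ω.
Step 5 — Power factor: PF = cos(φ) = Re(Z)/|Z| = 351.45/351.49 = 0.9999.
Step 6 — Type: Im(Z) = -5.63 ⇒ leading (phase φ = -0.9°).

PF = 0.9999 (leading, φ = -0.9°)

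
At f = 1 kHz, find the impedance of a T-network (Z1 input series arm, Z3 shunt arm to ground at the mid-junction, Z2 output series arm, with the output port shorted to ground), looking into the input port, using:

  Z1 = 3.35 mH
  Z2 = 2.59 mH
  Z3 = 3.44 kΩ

Step 1 — Angular frequency: ω = 2π·f = 2π·1000 = 6283 rad/s.
Step 2 — Component impedances:
  Z1: Z = jωL = j·6283·0.00335 = 0 + j21.05 Ω
  Z2: Z = jωL = j·6283·0.00259 = 0 + j16.27 Ω
  Z3: Z = R = 3440 Ω
Step 3 — With the output port shorted to ground, the output series arm Z2 runs from the junction to ground; the shunt arm Z3 also runs from the junction to ground. They appear in parallel: Z3 || Z2 = 0.07698 + j16.27 Ω.
Step 4 — Series with input arm Z1: Z_in = Z1 + (Z3 || Z2) = 0.07698 + j37.32 Ω = 37.32∠89.9° Ω.

Z = 0.07698 + j37.32 Ω = 37.32∠89.9° Ω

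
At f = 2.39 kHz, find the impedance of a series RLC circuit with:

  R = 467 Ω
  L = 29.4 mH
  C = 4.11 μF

Step 1 — Angular frequency: ω = 2π·f = 2π·2390 = 1.502e+04 rad/s.
Step 2 — Component impedances:
  R: Z = R = 467 Ω
  L: Z = jωL = j·1.502e+04·0.0294 = 0 + j441.5 Ω
  C: Z = 1/(jωC) = -j/(ω·C) = 0 - j16.2 Ω
Step 3 — Series combination: Z_total = R + L + C = 467 + j425.3 Ω = 631.6∠42.3° Ω.

Z = 467 + j425.3 Ω = 631.6∠42.3° Ω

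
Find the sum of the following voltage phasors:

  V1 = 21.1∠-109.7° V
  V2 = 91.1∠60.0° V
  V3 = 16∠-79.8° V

Step 1 — Convert each phasor to rectangular form:
  V1 = 21.1·(cos(-109.7°) + j·sin(-109.7°)) = -7.113 - j19.87 V
  V2 = 91.1·(cos(60.0°) + j·sin(60.0°)) = 45.55 + j78.89 V
  V3 = 16·(cos(-79.8°) + j·sin(-79.8°)) = 2.833 - j15.75 V
Step 2 — Sum components: V_total = 41.27 + j43.28 V.
Step 3 — Convert to polar: |V_total| = 59.81 V, ∠V_total = 46.4°.

V_total = 59.81∠46.4° V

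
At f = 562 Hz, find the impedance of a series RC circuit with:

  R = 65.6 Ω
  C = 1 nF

Step 1 — Angular frequency: ω = 2π·f = 2π·562 = 3531 rad/s.
Step 2 — Component impedances:
  R: Z = R = 65.6 Ω
  C: Z = 1/(jωC) = -j/(ω·C) = 0 - j2.832e+05 Ω
Step 3 — Series combination: Z_total = R + C = 65.6 - j2.832e+05 Ω = 2.832e+05∠-90.0° Ω.

Z = 65.6 - j2.832e+05 Ω = 2.832e+05∠-90.0° Ω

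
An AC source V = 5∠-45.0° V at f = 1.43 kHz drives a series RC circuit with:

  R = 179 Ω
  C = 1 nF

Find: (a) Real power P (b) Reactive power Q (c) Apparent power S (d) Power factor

Step 1 — Angular frequency: ω = 2π·f = 2π·1430 = 8985 rad/s.
Step 2 — Component impedances:
  R: Z = R = 179 Ω
  C: Z = 1/(jωC) = -j/(ω·C) = 0 - j1.113e+05 Ω
Step 3 — Series combination: Z_total = R + C = 179 - j1.113e+05 Ω = 1.113e+05∠-89.9° Ω.
Step 4 — Source phasor: V = 5∠-45.0° V = 3.536 - j3.536 V.
Step 5 — Current: I = V / Z = 3.182e-05 + j3.172e-05 A = 4.492e-05∠44.9° A.
Step 6 — Complex power: S = V·I* = 3.613e-07 - j0.0002246 VA.
Step 7 — Real power: P = Re(S) = 3.613e-07 W.
Step 8 — Reactive power: Q = Im(S) = -0.0002246 VAR.
Step 9 — Apparent power: |S| = 0.0002246 VA.
Step 10 — Power factor: PF = P/|S| = 0.001608 (leading).

(a) P = 3.613e-07 W  (b) Q = -0.0002246 VAR  (c) S = 0.0002246 VA  (d) PF = 0.001608 (leading)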